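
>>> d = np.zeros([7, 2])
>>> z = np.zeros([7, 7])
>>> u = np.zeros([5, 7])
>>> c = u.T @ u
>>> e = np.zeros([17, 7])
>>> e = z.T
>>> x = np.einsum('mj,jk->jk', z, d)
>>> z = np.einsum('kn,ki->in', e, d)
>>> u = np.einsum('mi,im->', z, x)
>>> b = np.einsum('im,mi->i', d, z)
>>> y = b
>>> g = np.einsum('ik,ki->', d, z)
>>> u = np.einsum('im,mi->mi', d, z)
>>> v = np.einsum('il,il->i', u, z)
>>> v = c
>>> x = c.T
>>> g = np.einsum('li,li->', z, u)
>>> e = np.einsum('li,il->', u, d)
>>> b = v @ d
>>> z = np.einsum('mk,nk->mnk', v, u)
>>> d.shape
(7, 2)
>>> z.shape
(7, 2, 7)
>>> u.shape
(2, 7)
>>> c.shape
(7, 7)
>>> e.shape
()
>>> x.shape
(7, 7)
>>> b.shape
(7, 2)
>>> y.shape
(7,)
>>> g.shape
()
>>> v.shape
(7, 7)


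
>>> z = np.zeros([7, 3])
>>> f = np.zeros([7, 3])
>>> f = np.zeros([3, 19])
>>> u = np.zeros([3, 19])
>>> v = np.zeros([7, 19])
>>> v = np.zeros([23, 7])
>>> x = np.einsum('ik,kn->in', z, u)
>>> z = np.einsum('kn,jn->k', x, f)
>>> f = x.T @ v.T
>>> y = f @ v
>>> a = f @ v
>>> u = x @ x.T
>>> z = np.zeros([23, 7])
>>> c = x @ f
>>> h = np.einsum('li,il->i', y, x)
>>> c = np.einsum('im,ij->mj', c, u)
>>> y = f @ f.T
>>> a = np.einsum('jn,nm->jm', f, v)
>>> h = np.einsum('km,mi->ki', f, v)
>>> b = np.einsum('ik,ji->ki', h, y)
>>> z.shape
(23, 7)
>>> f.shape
(19, 23)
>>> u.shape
(7, 7)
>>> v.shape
(23, 7)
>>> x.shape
(7, 19)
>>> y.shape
(19, 19)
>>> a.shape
(19, 7)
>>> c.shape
(23, 7)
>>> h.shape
(19, 7)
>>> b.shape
(7, 19)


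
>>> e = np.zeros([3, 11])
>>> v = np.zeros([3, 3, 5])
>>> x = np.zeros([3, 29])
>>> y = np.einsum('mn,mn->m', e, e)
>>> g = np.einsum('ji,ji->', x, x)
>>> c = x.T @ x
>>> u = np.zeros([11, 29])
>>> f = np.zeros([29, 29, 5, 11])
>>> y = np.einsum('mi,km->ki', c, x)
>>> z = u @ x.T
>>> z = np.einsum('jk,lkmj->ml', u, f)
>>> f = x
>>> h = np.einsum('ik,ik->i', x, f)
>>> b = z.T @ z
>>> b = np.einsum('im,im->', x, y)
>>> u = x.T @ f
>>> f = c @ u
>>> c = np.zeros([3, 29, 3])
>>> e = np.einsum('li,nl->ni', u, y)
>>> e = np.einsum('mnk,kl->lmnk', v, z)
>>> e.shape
(29, 3, 3, 5)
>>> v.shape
(3, 3, 5)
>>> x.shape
(3, 29)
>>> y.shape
(3, 29)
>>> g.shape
()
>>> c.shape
(3, 29, 3)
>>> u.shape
(29, 29)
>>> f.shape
(29, 29)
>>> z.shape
(5, 29)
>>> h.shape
(3,)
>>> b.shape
()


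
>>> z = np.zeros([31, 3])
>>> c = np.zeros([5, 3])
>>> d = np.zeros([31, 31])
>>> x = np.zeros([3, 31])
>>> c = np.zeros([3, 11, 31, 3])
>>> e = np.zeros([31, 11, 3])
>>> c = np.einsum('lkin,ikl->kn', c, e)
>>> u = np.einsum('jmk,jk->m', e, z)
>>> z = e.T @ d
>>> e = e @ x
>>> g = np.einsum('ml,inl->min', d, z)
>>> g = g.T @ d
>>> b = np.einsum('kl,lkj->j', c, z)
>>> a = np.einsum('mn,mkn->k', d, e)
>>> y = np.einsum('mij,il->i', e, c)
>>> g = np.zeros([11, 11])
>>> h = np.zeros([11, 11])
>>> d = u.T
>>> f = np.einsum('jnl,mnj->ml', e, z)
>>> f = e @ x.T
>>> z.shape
(3, 11, 31)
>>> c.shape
(11, 3)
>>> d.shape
(11,)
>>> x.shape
(3, 31)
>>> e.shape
(31, 11, 31)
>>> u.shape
(11,)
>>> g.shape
(11, 11)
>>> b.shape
(31,)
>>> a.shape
(11,)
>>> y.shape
(11,)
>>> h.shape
(11, 11)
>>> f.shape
(31, 11, 3)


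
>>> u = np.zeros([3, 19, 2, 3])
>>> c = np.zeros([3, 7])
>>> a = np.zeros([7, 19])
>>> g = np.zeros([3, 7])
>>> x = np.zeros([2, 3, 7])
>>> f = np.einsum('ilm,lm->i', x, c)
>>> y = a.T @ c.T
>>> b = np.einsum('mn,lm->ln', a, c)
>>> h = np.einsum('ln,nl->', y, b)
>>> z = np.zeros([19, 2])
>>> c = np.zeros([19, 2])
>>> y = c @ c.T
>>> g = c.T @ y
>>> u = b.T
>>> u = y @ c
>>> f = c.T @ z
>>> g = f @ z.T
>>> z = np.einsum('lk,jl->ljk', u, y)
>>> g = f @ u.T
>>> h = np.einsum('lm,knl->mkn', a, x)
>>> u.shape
(19, 2)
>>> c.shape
(19, 2)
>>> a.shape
(7, 19)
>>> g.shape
(2, 19)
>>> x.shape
(2, 3, 7)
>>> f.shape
(2, 2)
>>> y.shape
(19, 19)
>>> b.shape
(3, 19)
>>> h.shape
(19, 2, 3)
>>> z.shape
(19, 19, 2)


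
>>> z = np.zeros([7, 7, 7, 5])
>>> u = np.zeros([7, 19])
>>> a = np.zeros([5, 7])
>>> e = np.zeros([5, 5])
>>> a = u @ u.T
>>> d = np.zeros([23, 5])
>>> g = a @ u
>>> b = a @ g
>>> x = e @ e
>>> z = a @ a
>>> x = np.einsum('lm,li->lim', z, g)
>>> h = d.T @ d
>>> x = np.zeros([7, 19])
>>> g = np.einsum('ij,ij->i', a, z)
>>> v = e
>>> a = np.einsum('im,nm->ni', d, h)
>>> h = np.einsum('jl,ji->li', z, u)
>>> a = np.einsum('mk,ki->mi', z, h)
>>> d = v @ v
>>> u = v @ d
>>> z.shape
(7, 7)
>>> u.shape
(5, 5)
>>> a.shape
(7, 19)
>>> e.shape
(5, 5)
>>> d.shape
(5, 5)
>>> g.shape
(7,)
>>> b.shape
(7, 19)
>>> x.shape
(7, 19)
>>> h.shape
(7, 19)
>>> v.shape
(5, 5)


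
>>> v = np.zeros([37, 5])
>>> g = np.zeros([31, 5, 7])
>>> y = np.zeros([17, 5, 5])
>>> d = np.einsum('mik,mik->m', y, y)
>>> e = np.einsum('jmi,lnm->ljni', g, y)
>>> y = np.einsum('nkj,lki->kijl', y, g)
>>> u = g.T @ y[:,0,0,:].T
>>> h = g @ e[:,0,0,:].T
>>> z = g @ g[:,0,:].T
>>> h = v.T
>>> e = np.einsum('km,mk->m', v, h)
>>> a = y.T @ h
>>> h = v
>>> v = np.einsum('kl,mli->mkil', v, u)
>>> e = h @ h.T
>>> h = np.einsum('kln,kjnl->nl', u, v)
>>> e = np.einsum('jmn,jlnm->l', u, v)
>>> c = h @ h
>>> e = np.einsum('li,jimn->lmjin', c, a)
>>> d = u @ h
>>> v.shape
(7, 37, 5, 5)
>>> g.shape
(31, 5, 7)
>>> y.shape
(5, 7, 5, 31)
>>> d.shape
(7, 5, 5)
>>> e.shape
(5, 7, 31, 5, 37)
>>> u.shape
(7, 5, 5)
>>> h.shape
(5, 5)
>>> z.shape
(31, 5, 31)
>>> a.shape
(31, 5, 7, 37)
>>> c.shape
(5, 5)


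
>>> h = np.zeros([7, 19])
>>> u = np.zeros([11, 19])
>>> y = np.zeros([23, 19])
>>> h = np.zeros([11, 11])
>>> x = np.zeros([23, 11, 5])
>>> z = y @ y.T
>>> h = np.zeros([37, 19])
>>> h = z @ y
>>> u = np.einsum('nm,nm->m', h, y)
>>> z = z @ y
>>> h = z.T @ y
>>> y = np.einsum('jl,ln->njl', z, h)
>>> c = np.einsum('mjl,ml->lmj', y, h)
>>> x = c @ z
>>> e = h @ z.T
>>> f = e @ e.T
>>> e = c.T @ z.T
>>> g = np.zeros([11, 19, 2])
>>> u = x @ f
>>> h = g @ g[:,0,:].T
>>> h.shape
(11, 19, 11)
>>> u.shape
(19, 19, 19)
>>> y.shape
(19, 23, 19)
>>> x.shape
(19, 19, 19)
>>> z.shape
(23, 19)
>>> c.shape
(19, 19, 23)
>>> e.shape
(23, 19, 23)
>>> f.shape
(19, 19)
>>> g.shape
(11, 19, 2)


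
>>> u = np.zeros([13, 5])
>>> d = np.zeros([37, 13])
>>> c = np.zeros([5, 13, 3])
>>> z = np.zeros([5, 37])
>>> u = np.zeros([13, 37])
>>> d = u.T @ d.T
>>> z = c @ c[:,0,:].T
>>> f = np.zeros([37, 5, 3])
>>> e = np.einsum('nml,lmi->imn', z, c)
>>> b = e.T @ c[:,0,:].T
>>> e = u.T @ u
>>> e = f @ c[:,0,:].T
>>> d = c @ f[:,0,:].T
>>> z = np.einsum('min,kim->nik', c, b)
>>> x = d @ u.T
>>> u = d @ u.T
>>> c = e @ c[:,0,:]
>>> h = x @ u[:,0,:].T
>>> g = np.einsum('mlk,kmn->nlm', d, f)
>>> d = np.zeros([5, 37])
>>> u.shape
(5, 13, 13)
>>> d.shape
(5, 37)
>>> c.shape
(37, 5, 3)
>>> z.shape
(3, 13, 5)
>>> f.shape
(37, 5, 3)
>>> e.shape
(37, 5, 5)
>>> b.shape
(5, 13, 5)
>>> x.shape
(5, 13, 13)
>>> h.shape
(5, 13, 5)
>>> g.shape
(3, 13, 5)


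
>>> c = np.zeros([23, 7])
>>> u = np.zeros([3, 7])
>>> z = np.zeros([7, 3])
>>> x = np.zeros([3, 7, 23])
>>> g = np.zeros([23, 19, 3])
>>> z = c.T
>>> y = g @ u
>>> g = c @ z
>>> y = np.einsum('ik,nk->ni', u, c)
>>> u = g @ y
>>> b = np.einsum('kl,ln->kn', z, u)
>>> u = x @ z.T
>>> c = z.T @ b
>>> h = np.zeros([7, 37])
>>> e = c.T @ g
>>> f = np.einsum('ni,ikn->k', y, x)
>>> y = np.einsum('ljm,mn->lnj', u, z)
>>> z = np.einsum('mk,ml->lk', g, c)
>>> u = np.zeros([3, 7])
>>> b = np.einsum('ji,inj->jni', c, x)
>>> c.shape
(23, 3)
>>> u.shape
(3, 7)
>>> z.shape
(3, 23)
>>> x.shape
(3, 7, 23)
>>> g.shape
(23, 23)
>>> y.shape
(3, 23, 7)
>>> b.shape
(23, 7, 3)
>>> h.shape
(7, 37)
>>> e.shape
(3, 23)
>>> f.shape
(7,)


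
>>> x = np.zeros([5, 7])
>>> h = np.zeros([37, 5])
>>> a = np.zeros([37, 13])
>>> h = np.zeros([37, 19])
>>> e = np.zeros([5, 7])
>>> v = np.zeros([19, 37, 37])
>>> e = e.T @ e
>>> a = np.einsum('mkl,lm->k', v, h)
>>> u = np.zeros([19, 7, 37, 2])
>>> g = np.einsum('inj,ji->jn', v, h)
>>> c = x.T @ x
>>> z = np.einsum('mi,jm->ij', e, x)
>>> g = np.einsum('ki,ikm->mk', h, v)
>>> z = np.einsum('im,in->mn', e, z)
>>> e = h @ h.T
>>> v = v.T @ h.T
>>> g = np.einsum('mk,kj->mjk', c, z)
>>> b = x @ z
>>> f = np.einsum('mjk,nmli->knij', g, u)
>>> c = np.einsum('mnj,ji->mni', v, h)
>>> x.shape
(5, 7)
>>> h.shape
(37, 19)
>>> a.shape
(37,)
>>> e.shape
(37, 37)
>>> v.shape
(37, 37, 37)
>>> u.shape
(19, 7, 37, 2)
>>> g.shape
(7, 5, 7)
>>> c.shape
(37, 37, 19)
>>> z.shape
(7, 5)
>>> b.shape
(5, 5)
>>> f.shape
(7, 19, 2, 5)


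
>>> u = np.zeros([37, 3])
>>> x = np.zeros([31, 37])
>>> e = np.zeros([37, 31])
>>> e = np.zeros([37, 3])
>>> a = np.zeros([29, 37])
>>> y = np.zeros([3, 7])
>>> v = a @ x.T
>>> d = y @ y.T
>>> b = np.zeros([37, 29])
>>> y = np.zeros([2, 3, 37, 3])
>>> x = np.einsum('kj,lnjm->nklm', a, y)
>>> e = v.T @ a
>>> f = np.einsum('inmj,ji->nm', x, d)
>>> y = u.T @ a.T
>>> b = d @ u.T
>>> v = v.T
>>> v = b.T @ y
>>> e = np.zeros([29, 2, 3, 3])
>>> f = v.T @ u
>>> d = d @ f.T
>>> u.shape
(37, 3)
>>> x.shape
(3, 29, 2, 3)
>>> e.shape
(29, 2, 3, 3)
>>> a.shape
(29, 37)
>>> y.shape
(3, 29)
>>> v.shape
(37, 29)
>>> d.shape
(3, 29)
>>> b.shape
(3, 37)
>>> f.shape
(29, 3)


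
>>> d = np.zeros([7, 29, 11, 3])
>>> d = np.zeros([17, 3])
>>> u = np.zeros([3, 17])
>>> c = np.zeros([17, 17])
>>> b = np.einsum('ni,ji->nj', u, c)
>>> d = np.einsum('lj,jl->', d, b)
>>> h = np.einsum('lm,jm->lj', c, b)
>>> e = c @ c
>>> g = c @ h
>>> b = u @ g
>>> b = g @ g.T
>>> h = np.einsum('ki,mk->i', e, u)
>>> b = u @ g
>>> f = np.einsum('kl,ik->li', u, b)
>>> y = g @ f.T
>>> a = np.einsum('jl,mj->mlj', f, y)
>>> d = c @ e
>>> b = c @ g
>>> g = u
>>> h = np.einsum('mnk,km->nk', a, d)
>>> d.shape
(17, 17)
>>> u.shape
(3, 17)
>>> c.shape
(17, 17)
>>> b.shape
(17, 3)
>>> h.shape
(3, 17)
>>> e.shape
(17, 17)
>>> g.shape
(3, 17)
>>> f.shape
(17, 3)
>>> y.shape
(17, 17)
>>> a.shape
(17, 3, 17)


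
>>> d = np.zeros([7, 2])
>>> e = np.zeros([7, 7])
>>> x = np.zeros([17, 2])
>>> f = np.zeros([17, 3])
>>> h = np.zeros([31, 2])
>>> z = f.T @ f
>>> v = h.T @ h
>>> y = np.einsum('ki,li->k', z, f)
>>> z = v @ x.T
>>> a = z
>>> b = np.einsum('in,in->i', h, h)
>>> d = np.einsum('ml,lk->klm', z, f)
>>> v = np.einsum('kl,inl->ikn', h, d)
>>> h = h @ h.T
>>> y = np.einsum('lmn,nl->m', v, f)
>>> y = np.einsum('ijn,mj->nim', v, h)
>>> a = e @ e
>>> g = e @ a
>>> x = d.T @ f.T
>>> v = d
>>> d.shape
(3, 17, 2)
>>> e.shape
(7, 7)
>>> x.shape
(2, 17, 17)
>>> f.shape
(17, 3)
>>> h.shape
(31, 31)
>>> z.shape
(2, 17)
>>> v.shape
(3, 17, 2)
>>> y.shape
(17, 3, 31)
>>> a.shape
(7, 7)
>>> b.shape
(31,)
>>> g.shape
(7, 7)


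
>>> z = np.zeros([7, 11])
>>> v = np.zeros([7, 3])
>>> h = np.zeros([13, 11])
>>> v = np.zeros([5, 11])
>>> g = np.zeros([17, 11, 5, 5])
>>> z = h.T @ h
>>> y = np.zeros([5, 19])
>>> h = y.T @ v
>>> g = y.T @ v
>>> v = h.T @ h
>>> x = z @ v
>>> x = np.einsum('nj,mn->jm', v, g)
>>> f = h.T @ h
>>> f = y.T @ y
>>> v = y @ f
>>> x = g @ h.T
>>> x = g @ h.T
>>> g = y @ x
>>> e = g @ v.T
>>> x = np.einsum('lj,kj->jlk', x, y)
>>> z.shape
(11, 11)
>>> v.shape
(5, 19)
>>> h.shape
(19, 11)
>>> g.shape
(5, 19)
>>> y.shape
(5, 19)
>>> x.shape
(19, 19, 5)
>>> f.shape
(19, 19)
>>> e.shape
(5, 5)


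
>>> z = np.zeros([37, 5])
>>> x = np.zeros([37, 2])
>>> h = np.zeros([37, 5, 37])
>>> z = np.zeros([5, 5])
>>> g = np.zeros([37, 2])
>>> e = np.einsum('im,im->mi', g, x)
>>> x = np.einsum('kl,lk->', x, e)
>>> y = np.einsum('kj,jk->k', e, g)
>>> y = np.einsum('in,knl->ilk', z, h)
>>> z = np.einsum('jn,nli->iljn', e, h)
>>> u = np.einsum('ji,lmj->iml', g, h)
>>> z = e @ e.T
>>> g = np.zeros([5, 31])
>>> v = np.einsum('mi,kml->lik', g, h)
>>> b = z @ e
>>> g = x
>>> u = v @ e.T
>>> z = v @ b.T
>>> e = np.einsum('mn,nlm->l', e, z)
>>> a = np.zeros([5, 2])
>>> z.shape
(37, 31, 2)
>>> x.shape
()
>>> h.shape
(37, 5, 37)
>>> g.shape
()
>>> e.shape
(31,)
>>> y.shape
(5, 37, 37)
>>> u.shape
(37, 31, 2)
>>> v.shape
(37, 31, 37)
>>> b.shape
(2, 37)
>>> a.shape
(5, 2)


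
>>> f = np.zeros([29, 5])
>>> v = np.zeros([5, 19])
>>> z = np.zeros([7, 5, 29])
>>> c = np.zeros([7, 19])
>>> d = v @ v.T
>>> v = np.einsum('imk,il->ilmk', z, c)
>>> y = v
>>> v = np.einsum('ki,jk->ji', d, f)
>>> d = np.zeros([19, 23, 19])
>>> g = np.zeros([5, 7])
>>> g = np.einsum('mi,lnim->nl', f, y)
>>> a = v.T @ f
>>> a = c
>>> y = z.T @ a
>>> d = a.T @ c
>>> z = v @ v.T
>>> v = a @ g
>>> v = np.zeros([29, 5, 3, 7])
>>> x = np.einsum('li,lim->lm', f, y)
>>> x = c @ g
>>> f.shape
(29, 5)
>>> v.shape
(29, 5, 3, 7)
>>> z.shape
(29, 29)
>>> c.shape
(7, 19)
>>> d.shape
(19, 19)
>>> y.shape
(29, 5, 19)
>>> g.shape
(19, 7)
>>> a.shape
(7, 19)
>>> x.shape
(7, 7)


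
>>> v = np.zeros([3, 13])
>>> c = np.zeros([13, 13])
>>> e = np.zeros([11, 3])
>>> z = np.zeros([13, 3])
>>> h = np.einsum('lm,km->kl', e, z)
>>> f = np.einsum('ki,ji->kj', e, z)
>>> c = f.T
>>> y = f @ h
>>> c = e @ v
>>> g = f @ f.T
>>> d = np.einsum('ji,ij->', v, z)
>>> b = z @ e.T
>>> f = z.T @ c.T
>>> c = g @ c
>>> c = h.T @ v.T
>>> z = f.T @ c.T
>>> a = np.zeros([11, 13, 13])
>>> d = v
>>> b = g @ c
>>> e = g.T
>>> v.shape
(3, 13)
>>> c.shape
(11, 3)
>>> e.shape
(11, 11)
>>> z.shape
(11, 11)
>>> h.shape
(13, 11)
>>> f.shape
(3, 11)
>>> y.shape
(11, 11)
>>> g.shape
(11, 11)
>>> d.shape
(3, 13)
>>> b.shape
(11, 3)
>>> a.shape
(11, 13, 13)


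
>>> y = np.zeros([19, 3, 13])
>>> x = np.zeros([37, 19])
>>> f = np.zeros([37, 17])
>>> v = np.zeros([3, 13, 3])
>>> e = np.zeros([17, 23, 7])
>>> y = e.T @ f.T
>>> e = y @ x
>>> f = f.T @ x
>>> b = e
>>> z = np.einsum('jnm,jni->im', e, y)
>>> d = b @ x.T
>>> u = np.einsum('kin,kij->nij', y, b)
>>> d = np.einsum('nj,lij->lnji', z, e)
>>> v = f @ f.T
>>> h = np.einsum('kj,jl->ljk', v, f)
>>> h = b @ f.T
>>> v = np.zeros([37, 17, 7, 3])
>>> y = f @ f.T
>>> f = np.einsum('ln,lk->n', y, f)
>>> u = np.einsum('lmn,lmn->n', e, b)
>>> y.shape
(17, 17)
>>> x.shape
(37, 19)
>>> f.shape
(17,)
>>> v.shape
(37, 17, 7, 3)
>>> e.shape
(7, 23, 19)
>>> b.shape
(7, 23, 19)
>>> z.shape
(37, 19)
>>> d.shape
(7, 37, 19, 23)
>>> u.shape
(19,)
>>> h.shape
(7, 23, 17)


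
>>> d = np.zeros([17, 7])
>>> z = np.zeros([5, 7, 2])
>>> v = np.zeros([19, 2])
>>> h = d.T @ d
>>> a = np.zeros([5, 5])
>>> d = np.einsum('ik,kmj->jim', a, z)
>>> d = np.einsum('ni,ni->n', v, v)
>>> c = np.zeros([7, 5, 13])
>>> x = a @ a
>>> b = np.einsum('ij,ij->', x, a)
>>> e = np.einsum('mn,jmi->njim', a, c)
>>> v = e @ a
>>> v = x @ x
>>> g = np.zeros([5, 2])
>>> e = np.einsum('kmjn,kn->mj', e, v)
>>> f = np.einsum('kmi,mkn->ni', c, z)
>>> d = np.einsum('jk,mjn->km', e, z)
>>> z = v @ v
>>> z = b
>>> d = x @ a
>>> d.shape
(5, 5)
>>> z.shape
()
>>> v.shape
(5, 5)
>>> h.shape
(7, 7)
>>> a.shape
(5, 5)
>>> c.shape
(7, 5, 13)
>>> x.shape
(5, 5)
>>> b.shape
()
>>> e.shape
(7, 13)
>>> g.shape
(5, 2)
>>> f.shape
(2, 13)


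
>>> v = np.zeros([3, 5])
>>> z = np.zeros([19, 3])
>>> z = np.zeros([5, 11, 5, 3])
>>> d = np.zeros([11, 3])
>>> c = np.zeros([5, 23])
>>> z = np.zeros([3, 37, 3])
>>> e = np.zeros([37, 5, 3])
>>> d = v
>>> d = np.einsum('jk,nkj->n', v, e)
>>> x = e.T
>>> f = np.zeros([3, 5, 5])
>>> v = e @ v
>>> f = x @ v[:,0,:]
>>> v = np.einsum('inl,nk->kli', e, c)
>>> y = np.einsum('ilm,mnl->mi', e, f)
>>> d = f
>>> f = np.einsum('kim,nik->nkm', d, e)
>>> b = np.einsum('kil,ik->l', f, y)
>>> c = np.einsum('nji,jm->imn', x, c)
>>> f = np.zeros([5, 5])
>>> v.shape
(23, 3, 37)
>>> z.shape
(3, 37, 3)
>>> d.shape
(3, 5, 5)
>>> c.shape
(37, 23, 3)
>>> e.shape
(37, 5, 3)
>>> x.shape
(3, 5, 37)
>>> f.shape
(5, 5)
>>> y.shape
(3, 37)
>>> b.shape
(5,)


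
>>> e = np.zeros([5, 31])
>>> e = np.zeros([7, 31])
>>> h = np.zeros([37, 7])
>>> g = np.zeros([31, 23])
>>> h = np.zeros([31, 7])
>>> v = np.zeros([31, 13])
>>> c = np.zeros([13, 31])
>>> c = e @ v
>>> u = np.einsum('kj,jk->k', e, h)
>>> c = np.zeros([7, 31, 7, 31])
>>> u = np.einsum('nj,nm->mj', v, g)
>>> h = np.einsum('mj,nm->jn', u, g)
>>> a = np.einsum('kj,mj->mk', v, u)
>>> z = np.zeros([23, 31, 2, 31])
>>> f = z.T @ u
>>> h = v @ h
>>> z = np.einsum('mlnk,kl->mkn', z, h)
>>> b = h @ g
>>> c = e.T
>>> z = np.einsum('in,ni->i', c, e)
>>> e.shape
(7, 31)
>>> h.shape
(31, 31)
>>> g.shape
(31, 23)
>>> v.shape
(31, 13)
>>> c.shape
(31, 7)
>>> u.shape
(23, 13)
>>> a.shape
(23, 31)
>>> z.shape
(31,)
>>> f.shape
(31, 2, 31, 13)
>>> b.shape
(31, 23)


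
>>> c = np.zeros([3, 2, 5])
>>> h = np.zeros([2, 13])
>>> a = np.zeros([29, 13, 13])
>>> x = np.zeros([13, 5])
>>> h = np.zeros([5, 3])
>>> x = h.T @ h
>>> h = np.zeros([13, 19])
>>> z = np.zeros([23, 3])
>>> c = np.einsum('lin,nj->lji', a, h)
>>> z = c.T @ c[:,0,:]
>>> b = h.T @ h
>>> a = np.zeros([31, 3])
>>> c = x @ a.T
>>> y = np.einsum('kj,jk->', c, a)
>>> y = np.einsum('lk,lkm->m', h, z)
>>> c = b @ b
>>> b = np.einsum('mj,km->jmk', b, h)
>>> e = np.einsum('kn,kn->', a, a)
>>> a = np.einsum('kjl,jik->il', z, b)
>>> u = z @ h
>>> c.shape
(19, 19)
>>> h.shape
(13, 19)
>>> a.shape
(19, 13)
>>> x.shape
(3, 3)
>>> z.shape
(13, 19, 13)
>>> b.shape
(19, 19, 13)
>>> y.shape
(13,)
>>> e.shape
()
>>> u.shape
(13, 19, 19)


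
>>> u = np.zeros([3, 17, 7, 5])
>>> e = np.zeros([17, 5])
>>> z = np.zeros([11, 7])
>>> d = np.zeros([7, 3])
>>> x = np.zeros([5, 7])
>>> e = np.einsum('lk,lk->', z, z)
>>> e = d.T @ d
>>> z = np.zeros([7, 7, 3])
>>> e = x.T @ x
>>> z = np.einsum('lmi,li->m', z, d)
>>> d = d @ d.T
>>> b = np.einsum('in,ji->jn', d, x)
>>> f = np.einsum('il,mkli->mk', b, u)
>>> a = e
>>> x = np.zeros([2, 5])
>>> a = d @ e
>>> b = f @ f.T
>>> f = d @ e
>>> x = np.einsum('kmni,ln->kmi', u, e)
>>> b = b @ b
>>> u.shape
(3, 17, 7, 5)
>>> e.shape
(7, 7)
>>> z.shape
(7,)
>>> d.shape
(7, 7)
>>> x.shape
(3, 17, 5)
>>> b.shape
(3, 3)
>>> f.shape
(7, 7)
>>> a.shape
(7, 7)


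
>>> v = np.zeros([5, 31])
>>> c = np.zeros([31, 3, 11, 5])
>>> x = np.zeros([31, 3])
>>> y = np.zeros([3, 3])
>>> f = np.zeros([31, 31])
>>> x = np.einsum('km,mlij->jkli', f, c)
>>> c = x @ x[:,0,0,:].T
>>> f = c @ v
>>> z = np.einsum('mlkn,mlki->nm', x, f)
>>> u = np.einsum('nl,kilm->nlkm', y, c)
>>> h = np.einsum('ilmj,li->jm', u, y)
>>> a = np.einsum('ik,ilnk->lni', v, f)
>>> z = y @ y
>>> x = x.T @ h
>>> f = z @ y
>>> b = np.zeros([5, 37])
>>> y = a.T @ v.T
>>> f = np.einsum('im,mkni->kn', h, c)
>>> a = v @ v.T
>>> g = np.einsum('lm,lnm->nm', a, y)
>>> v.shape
(5, 31)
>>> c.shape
(5, 31, 3, 5)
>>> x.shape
(11, 3, 31, 5)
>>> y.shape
(5, 3, 5)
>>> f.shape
(31, 3)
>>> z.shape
(3, 3)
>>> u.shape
(3, 3, 5, 5)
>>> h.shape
(5, 5)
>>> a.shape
(5, 5)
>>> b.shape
(5, 37)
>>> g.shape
(3, 5)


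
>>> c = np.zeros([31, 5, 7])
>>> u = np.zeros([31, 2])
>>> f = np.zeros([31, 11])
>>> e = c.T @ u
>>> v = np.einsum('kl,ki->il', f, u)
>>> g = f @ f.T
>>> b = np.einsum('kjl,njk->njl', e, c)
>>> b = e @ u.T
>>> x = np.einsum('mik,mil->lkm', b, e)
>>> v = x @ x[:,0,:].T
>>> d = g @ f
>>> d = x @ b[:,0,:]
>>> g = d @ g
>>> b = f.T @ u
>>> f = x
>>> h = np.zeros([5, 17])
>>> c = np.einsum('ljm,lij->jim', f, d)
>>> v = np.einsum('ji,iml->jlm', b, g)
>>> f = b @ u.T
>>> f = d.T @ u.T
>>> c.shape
(31, 31, 7)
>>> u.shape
(31, 2)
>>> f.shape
(31, 31, 31)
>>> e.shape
(7, 5, 2)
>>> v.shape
(11, 31, 31)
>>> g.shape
(2, 31, 31)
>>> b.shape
(11, 2)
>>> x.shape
(2, 31, 7)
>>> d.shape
(2, 31, 31)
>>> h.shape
(5, 17)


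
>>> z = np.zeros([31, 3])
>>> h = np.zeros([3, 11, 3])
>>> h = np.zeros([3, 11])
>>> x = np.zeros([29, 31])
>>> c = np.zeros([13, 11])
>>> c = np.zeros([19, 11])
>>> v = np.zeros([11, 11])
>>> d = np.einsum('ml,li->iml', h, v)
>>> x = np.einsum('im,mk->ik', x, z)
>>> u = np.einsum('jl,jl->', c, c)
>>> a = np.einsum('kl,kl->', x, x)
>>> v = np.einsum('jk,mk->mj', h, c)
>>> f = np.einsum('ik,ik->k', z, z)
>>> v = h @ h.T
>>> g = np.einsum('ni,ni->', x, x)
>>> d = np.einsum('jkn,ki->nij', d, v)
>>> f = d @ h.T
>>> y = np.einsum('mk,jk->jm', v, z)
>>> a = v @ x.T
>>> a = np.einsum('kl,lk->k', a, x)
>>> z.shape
(31, 3)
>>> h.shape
(3, 11)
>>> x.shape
(29, 3)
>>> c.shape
(19, 11)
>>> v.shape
(3, 3)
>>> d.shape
(11, 3, 11)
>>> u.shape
()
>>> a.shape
(3,)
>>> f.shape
(11, 3, 3)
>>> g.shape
()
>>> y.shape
(31, 3)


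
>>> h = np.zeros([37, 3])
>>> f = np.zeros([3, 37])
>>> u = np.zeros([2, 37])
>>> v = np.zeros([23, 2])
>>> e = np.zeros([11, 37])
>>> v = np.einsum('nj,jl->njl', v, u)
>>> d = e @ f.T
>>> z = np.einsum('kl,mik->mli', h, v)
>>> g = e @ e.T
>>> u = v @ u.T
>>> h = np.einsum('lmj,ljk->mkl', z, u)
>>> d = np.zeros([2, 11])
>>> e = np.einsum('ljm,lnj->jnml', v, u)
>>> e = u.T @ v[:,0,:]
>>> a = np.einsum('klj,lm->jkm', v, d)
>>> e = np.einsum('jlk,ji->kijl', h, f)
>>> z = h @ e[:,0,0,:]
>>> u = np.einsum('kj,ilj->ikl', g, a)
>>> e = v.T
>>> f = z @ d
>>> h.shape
(3, 2, 23)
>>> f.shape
(3, 2, 11)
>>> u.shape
(37, 11, 23)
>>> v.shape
(23, 2, 37)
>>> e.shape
(37, 2, 23)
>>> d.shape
(2, 11)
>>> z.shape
(3, 2, 2)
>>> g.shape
(11, 11)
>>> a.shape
(37, 23, 11)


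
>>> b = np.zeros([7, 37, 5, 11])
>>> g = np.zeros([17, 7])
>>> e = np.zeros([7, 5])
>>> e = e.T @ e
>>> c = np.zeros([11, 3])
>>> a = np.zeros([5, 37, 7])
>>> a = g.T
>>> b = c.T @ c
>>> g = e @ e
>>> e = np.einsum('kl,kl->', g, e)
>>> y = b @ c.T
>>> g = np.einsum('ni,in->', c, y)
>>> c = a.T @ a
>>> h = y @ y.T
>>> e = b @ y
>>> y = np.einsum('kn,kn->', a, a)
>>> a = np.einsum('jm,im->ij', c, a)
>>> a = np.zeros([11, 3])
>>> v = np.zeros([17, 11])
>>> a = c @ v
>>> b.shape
(3, 3)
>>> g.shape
()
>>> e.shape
(3, 11)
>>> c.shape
(17, 17)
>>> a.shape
(17, 11)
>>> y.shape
()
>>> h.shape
(3, 3)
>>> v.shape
(17, 11)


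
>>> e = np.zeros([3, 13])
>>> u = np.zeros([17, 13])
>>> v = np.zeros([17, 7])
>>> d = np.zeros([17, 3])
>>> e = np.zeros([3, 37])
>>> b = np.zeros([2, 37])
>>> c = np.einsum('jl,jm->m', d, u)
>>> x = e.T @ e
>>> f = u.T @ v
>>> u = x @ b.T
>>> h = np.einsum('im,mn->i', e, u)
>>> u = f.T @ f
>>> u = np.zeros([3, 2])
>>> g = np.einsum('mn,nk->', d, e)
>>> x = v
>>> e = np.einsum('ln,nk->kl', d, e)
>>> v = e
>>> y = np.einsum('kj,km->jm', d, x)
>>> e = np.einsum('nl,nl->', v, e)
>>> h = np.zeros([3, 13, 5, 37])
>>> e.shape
()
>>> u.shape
(3, 2)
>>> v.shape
(37, 17)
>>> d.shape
(17, 3)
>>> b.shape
(2, 37)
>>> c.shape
(13,)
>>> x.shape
(17, 7)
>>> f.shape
(13, 7)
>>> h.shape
(3, 13, 5, 37)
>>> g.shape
()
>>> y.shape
(3, 7)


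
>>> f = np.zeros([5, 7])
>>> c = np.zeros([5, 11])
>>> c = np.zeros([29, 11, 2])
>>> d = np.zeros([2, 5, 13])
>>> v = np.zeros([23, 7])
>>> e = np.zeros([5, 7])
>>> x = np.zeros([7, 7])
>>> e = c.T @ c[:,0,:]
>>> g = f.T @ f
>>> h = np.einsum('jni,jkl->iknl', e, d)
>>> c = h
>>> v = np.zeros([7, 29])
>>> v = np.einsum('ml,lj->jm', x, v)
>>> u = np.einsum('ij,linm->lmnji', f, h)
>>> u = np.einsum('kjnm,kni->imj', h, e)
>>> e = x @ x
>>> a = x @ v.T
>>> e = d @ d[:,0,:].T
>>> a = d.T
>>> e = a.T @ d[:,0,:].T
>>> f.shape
(5, 7)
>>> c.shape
(2, 5, 11, 13)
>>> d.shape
(2, 5, 13)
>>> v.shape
(29, 7)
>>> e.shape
(2, 5, 2)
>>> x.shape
(7, 7)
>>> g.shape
(7, 7)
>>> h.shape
(2, 5, 11, 13)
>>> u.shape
(2, 13, 5)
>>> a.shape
(13, 5, 2)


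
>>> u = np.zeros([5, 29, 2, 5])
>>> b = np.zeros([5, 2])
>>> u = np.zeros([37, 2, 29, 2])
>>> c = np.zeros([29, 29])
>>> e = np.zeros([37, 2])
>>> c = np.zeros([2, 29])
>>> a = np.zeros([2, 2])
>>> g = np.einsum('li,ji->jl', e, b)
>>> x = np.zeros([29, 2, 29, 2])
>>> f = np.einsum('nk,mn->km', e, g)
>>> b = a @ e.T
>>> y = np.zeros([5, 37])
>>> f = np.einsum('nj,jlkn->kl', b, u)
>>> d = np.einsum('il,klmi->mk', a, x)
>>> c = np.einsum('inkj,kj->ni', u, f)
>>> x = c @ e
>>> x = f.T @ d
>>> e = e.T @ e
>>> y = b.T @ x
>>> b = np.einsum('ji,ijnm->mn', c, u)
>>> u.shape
(37, 2, 29, 2)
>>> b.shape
(2, 29)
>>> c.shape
(2, 37)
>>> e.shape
(2, 2)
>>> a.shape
(2, 2)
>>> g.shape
(5, 37)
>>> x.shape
(2, 29)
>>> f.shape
(29, 2)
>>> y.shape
(37, 29)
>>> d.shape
(29, 29)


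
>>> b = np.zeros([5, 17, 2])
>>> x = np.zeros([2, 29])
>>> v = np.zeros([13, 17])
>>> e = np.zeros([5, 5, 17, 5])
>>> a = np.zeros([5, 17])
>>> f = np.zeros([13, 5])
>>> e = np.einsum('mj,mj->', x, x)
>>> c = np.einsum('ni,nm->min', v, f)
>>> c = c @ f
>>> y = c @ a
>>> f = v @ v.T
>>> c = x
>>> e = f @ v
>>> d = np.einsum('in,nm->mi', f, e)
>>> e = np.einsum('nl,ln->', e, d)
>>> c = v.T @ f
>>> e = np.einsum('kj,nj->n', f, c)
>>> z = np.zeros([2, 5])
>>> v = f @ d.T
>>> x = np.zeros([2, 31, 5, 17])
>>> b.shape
(5, 17, 2)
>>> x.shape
(2, 31, 5, 17)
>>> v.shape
(13, 17)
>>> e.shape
(17,)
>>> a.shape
(5, 17)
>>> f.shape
(13, 13)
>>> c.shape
(17, 13)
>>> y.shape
(5, 17, 17)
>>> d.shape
(17, 13)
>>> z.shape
(2, 5)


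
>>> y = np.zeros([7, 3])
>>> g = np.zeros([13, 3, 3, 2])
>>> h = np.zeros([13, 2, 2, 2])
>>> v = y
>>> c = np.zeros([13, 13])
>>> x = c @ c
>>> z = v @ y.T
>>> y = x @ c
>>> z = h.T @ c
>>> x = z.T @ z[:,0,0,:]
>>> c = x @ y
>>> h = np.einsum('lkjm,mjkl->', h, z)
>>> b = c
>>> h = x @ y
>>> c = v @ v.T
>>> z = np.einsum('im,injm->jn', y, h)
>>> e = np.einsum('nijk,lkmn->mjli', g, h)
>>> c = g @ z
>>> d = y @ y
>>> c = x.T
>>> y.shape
(13, 13)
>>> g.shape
(13, 3, 3, 2)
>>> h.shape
(13, 2, 2, 13)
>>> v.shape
(7, 3)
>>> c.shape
(13, 2, 2, 13)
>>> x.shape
(13, 2, 2, 13)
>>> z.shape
(2, 2)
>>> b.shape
(13, 2, 2, 13)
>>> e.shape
(2, 3, 13, 3)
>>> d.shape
(13, 13)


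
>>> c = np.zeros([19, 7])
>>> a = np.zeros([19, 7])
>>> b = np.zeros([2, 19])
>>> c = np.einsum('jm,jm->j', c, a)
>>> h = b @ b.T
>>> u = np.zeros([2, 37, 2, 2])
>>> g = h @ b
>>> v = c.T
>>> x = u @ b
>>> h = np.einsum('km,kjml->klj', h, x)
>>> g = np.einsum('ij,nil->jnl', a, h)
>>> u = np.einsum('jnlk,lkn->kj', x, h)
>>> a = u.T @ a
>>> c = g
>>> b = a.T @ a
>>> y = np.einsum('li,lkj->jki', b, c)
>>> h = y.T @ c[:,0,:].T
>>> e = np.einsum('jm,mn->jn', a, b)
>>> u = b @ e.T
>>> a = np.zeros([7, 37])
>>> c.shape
(7, 2, 37)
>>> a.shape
(7, 37)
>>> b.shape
(7, 7)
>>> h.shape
(7, 2, 7)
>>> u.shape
(7, 2)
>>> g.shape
(7, 2, 37)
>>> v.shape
(19,)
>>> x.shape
(2, 37, 2, 19)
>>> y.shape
(37, 2, 7)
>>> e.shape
(2, 7)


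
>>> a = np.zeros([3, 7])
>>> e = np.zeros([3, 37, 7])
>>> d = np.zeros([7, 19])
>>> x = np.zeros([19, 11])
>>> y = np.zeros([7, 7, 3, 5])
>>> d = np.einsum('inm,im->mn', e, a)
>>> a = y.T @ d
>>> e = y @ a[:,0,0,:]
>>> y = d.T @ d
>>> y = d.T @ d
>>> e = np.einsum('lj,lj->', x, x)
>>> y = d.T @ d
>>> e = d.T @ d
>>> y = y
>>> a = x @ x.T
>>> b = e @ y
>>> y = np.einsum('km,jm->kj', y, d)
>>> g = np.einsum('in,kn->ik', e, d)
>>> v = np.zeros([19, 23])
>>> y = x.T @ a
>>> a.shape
(19, 19)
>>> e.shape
(37, 37)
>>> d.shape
(7, 37)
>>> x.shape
(19, 11)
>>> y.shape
(11, 19)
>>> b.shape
(37, 37)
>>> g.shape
(37, 7)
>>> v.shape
(19, 23)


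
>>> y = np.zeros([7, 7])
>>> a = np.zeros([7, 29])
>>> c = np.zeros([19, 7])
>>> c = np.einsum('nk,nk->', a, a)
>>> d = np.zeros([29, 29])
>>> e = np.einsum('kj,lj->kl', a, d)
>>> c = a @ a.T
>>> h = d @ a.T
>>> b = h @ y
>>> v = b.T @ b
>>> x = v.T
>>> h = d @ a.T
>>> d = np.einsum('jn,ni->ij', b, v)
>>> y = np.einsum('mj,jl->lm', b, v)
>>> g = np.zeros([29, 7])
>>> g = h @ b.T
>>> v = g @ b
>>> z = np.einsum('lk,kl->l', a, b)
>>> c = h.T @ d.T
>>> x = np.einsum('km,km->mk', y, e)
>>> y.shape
(7, 29)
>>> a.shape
(7, 29)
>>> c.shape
(7, 7)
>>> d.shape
(7, 29)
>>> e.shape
(7, 29)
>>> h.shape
(29, 7)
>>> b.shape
(29, 7)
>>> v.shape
(29, 7)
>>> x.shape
(29, 7)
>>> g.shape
(29, 29)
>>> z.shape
(7,)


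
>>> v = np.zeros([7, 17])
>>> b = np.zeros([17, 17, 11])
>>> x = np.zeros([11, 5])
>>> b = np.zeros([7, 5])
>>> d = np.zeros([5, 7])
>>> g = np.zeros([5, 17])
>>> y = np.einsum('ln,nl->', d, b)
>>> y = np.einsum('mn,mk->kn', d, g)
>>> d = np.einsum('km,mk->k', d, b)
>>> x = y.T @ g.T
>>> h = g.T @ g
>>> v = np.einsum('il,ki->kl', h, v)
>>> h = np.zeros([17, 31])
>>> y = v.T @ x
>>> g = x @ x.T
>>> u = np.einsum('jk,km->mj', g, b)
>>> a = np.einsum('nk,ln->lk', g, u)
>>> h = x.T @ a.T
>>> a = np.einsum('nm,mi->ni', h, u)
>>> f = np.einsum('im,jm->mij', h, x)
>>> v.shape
(7, 17)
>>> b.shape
(7, 5)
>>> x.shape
(7, 5)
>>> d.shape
(5,)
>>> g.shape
(7, 7)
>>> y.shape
(17, 5)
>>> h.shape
(5, 5)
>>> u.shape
(5, 7)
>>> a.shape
(5, 7)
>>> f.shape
(5, 5, 7)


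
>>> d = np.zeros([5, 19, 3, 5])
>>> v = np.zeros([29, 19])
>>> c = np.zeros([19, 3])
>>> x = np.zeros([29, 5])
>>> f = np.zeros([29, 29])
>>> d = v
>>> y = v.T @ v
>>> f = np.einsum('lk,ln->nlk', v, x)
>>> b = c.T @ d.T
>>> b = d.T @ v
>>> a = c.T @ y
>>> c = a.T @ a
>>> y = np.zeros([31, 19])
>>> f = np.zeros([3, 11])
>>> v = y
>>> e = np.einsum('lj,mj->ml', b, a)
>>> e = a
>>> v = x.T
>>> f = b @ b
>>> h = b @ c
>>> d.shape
(29, 19)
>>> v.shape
(5, 29)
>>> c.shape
(19, 19)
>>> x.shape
(29, 5)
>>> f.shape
(19, 19)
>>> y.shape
(31, 19)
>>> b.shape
(19, 19)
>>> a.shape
(3, 19)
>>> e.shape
(3, 19)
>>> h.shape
(19, 19)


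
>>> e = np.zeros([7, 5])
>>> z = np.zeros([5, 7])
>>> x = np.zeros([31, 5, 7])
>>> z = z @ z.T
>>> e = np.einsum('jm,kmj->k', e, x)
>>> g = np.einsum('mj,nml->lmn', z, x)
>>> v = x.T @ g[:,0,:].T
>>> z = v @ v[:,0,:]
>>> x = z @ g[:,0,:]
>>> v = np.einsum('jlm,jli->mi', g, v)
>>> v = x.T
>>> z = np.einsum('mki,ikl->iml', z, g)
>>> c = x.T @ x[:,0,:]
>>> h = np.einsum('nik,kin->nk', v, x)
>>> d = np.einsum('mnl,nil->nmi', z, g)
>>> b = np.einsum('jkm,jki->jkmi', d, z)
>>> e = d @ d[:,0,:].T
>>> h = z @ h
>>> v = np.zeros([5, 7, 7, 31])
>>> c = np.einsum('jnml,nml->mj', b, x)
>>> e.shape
(7, 7, 7)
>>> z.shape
(7, 7, 31)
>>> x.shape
(7, 5, 31)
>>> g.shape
(7, 5, 31)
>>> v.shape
(5, 7, 7, 31)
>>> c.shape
(5, 7)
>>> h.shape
(7, 7, 7)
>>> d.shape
(7, 7, 5)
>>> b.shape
(7, 7, 5, 31)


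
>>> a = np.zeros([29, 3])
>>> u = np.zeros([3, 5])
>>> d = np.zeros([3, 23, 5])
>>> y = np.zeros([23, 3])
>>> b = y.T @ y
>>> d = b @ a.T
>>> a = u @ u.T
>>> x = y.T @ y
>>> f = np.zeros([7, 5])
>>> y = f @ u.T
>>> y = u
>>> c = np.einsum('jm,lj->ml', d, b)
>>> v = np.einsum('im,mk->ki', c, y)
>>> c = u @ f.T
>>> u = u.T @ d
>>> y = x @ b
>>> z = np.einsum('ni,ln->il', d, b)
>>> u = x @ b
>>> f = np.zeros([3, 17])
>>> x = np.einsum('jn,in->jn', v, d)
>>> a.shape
(3, 3)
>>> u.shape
(3, 3)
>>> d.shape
(3, 29)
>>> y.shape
(3, 3)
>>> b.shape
(3, 3)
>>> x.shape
(5, 29)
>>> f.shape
(3, 17)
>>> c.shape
(3, 7)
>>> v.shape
(5, 29)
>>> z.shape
(29, 3)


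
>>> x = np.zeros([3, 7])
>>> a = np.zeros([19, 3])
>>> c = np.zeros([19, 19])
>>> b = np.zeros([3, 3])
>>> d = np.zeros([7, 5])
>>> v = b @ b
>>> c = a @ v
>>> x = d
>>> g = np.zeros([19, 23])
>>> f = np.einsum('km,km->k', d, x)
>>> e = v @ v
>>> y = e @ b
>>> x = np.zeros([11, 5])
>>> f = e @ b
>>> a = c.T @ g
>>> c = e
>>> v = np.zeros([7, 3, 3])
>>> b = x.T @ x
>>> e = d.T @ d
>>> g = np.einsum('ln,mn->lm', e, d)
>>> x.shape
(11, 5)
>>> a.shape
(3, 23)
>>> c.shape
(3, 3)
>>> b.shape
(5, 5)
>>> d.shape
(7, 5)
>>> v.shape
(7, 3, 3)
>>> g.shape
(5, 7)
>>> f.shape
(3, 3)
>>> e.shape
(5, 5)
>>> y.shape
(3, 3)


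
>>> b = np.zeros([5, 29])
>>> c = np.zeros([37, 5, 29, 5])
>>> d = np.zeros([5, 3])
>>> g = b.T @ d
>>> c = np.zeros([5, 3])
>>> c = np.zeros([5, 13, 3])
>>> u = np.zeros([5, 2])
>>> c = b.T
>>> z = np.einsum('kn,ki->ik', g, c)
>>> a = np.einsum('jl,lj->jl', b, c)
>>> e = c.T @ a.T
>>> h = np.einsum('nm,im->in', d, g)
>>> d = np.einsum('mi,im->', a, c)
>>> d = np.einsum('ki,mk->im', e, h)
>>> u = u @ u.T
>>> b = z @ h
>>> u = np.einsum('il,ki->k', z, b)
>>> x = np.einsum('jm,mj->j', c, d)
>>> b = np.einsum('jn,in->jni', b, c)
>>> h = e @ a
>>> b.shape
(5, 5, 29)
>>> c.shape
(29, 5)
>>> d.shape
(5, 29)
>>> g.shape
(29, 3)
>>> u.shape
(5,)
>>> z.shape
(5, 29)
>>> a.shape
(5, 29)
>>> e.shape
(5, 5)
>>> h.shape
(5, 29)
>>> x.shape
(29,)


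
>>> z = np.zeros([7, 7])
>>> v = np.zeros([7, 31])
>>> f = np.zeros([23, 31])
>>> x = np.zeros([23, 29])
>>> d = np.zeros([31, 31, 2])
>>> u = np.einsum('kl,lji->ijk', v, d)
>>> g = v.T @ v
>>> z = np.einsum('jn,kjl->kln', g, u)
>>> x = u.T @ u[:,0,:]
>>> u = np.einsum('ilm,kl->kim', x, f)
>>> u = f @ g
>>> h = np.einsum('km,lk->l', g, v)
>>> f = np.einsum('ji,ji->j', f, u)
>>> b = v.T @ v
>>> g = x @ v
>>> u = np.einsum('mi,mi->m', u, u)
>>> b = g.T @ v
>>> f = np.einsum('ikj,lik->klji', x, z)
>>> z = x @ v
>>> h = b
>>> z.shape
(7, 31, 31)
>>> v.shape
(7, 31)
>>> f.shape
(31, 2, 7, 7)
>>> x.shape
(7, 31, 7)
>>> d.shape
(31, 31, 2)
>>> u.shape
(23,)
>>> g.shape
(7, 31, 31)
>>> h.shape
(31, 31, 31)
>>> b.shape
(31, 31, 31)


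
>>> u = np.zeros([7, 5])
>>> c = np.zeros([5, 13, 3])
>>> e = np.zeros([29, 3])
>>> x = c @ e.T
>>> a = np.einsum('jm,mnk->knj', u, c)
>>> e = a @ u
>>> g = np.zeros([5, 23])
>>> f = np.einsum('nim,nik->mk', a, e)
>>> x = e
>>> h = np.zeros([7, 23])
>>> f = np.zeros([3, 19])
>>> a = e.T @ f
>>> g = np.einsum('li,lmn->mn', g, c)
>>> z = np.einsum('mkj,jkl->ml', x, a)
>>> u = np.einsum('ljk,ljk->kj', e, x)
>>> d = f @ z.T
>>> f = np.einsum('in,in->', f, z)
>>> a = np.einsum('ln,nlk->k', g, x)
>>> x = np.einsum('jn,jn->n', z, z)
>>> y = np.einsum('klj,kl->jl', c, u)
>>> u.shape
(5, 13)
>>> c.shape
(5, 13, 3)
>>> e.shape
(3, 13, 5)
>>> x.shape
(19,)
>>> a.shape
(5,)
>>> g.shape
(13, 3)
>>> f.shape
()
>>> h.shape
(7, 23)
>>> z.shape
(3, 19)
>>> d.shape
(3, 3)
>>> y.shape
(3, 13)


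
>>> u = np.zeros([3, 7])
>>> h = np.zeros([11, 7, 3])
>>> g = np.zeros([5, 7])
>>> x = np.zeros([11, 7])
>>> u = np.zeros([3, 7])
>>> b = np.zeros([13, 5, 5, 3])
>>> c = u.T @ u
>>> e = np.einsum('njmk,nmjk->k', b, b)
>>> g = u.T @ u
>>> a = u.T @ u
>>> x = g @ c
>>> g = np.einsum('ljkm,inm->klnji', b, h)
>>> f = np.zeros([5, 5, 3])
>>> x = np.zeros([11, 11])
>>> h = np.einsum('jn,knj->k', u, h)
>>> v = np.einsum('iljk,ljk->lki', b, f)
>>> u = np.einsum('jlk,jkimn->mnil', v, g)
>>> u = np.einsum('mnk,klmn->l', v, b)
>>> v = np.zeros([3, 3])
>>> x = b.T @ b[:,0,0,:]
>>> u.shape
(5,)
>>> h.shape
(11,)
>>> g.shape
(5, 13, 7, 5, 11)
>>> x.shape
(3, 5, 5, 3)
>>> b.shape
(13, 5, 5, 3)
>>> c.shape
(7, 7)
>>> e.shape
(3,)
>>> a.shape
(7, 7)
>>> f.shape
(5, 5, 3)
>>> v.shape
(3, 3)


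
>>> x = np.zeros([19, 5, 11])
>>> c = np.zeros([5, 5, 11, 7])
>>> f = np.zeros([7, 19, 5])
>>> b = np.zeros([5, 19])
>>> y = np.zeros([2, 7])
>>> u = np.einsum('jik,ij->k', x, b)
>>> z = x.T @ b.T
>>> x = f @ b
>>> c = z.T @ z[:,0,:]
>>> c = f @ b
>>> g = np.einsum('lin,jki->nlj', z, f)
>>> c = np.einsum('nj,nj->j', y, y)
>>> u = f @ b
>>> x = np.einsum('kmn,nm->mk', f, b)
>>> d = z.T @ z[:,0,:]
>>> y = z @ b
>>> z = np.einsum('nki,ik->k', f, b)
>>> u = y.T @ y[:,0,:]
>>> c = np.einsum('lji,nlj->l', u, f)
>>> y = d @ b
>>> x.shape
(19, 7)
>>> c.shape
(19,)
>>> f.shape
(7, 19, 5)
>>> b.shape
(5, 19)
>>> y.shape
(5, 5, 19)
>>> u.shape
(19, 5, 19)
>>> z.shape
(19,)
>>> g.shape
(5, 11, 7)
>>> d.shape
(5, 5, 5)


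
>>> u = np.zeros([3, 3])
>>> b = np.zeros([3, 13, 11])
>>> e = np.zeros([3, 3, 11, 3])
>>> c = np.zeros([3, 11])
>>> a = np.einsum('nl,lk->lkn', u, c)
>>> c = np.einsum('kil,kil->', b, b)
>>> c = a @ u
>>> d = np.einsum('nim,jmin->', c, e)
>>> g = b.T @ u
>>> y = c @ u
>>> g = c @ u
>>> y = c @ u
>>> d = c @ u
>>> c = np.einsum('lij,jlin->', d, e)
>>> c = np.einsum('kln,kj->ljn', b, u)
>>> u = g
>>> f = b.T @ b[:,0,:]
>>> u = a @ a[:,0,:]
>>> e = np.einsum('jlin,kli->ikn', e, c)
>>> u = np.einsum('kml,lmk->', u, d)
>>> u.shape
()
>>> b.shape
(3, 13, 11)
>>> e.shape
(11, 13, 3)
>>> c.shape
(13, 3, 11)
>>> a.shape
(3, 11, 3)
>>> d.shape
(3, 11, 3)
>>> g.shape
(3, 11, 3)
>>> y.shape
(3, 11, 3)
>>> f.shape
(11, 13, 11)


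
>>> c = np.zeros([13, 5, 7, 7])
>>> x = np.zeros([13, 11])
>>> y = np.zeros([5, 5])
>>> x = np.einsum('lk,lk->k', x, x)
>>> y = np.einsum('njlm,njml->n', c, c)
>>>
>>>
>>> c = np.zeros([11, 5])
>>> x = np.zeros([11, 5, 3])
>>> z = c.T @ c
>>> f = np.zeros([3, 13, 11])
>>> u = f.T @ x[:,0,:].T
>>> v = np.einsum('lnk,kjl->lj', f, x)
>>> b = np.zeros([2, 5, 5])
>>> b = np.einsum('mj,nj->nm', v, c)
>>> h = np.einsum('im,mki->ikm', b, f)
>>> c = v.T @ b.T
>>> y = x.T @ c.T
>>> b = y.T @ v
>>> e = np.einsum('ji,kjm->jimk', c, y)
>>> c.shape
(5, 11)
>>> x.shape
(11, 5, 3)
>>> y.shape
(3, 5, 5)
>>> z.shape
(5, 5)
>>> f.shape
(3, 13, 11)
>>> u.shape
(11, 13, 11)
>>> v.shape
(3, 5)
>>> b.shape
(5, 5, 5)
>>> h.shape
(11, 13, 3)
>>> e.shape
(5, 11, 5, 3)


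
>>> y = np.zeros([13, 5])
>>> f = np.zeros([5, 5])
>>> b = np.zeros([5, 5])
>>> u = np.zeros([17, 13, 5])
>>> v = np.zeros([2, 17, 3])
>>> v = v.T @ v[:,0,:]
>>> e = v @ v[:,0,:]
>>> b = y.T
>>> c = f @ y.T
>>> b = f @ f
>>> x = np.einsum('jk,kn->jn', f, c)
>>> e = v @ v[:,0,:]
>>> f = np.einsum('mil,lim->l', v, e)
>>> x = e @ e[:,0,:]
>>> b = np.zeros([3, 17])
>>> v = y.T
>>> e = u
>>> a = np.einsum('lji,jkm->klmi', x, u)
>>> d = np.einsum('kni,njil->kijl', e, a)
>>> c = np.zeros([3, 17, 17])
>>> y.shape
(13, 5)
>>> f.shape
(3,)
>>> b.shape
(3, 17)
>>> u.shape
(17, 13, 5)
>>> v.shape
(5, 13)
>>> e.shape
(17, 13, 5)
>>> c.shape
(3, 17, 17)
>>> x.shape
(3, 17, 3)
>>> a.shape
(13, 3, 5, 3)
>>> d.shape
(17, 5, 3, 3)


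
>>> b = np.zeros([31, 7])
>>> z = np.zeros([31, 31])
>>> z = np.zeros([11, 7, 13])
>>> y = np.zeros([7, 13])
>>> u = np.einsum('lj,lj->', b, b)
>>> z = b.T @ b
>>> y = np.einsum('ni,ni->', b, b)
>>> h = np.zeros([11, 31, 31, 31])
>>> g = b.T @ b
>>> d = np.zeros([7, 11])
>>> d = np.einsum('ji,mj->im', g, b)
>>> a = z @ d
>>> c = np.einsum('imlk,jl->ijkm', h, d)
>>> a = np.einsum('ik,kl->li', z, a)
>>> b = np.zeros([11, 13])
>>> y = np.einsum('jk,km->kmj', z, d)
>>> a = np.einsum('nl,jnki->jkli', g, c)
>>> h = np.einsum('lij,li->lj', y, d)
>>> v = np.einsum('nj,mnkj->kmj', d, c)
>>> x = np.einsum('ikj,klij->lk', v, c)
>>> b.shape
(11, 13)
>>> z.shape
(7, 7)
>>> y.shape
(7, 31, 7)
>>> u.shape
()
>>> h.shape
(7, 7)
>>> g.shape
(7, 7)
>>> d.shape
(7, 31)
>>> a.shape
(11, 31, 7, 31)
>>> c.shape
(11, 7, 31, 31)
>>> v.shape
(31, 11, 31)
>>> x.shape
(7, 11)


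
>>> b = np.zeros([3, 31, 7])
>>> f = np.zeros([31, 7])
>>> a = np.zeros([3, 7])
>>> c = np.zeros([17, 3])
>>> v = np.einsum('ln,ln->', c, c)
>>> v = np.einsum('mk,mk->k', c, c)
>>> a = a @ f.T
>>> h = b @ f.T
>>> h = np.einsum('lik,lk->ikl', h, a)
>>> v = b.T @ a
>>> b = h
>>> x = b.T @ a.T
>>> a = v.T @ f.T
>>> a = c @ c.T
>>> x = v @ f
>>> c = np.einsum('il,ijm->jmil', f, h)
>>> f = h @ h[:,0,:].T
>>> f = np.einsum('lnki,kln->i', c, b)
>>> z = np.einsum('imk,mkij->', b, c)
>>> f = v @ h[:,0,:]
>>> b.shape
(31, 31, 3)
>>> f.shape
(7, 31, 3)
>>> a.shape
(17, 17)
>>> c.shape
(31, 3, 31, 7)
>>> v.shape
(7, 31, 31)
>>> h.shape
(31, 31, 3)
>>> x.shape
(7, 31, 7)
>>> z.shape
()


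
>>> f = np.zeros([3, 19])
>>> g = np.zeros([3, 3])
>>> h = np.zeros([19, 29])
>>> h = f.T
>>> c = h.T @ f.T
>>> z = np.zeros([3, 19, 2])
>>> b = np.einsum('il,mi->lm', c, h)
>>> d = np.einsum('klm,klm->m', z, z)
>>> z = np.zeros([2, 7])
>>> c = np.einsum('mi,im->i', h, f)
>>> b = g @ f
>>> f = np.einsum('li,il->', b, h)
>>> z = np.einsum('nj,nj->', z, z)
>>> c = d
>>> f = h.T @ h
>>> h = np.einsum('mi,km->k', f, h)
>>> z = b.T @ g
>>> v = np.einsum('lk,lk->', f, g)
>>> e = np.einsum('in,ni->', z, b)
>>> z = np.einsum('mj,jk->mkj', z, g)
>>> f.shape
(3, 3)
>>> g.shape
(3, 3)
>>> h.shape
(19,)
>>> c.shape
(2,)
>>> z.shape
(19, 3, 3)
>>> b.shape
(3, 19)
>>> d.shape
(2,)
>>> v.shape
()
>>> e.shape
()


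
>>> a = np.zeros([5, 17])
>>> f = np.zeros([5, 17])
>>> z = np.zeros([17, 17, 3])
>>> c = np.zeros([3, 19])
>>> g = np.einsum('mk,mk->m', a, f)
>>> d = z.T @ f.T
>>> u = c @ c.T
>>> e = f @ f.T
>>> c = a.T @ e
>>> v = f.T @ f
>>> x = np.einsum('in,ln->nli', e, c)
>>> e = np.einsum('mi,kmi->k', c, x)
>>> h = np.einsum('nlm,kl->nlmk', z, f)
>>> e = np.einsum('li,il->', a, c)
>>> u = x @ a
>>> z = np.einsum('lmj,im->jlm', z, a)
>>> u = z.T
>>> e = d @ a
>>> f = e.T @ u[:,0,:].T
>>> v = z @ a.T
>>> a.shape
(5, 17)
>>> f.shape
(17, 17, 17)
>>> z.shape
(3, 17, 17)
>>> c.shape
(17, 5)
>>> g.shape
(5,)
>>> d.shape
(3, 17, 5)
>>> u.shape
(17, 17, 3)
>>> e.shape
(3, 17, 17)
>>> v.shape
(3, 17, 5)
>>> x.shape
(5, 17, 5)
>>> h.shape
(17, 17, 3, 5)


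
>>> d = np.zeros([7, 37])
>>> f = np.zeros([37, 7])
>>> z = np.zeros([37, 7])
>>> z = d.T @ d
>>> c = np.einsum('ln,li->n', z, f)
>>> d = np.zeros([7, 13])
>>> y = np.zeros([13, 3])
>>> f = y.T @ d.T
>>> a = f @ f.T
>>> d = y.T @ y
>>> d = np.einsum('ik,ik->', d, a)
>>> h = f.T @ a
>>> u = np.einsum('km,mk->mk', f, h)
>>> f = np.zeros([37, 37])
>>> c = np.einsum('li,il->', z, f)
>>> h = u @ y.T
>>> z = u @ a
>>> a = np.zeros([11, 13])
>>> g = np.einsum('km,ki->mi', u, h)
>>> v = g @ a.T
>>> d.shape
()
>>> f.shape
(37, 37)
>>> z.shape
(7, 3)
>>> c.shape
()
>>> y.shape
(13, 3)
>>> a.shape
(11, 13)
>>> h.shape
(7, 13)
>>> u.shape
(7, 3)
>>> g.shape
(3, 13)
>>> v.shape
(3, 11)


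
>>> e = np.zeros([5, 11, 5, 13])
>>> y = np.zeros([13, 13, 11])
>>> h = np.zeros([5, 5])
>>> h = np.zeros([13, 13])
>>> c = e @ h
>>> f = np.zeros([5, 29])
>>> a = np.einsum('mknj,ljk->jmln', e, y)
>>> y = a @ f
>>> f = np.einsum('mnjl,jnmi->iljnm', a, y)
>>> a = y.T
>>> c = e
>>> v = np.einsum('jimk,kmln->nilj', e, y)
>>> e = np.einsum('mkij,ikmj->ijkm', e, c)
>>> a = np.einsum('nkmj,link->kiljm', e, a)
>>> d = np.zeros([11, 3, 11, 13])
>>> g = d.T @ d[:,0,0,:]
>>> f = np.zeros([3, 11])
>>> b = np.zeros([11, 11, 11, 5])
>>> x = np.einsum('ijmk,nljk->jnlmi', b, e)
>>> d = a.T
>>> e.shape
(5, 13, 11, 5)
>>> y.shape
(13, 5, 13, 29)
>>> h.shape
(13, 13)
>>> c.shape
(5, 11, 5, 13)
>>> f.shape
(3, 11)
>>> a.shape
(13, 13, 29, 5, 11)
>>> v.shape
(29, 11, 13, 5)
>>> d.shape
(11, 5, 29, 13, 13)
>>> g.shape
(13, 11, 3, 13)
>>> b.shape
(11, 11, 11, 5)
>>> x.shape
(11, 5, 13, 11, 11)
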